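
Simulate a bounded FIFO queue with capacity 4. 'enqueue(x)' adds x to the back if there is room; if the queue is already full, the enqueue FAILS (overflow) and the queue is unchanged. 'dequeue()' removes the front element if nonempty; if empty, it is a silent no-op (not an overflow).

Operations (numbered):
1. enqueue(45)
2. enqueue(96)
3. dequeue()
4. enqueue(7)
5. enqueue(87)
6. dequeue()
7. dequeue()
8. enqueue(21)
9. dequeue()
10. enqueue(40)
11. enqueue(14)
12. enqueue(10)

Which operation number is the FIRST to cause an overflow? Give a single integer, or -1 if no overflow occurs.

1. enqueue(45): size=1
2. enqueue(96): size=2
3. dequeue(): size=1
4. enqueue(7): size=2
5. enqueue(87): size=3
6. dequeue(): size=2
7. dequeue(): size=1
8. enqueue(21): size=2
9. dequeue(): size=1
10. enqueue(40): size=2
11. enqueue(14): size=3
12. enqueue(10): size=4

Answer: -1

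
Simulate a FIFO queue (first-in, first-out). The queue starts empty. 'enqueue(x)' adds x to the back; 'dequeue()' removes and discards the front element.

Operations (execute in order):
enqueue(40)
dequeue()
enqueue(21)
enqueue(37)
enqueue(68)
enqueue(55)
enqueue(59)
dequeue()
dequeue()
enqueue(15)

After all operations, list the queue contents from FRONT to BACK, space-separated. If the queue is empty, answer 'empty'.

Answer: 68 55 59 15

Derivation:
enqueue(40): [40]
dequeue(): []
enqueue(21): [21]
enqueue(37): [21, 37]
enqueue(68): [21, 37, 68]
enqueue(55): [21, 37, 68, 55]
enqueue(59): [21, 37, 68, 55, 59]
dequeue(): [37, 68, 55, 59]
dequeue(): [68, 55, 59]
enqueue(15): [68, 55, 59, 15]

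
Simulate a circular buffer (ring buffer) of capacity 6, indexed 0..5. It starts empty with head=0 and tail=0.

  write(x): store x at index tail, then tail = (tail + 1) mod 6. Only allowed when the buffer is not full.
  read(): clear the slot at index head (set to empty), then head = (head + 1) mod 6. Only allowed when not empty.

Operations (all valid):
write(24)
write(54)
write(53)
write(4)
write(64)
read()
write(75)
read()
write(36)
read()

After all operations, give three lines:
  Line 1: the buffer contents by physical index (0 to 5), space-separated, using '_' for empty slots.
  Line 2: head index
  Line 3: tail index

Answer: 36 _ _ 4 64 75
3
1

Derivation:
write(24): buf=[24 _ _ _ _ _], head=0, tail=1, size=1
write(54): buf=[24 54 _ _ _ _], head=0, tail=2, size=2
write(53): buf=[24 54 53 _ _ _], head=0, tail=3, size=3
write(4): buf=[24 54 53 4 _ _], head=0, tail=4, size=4
write(64): buf=[24 54 53 4 64 _], head=0, tail=5, size=5
read(): buf=[_ 54 53 4 64 _], head=1, tail=5, size=4
write(75): buf=[_ 54 53 4 64 75], head=1, tail=0, size=5
read(): buf=[_ _ 53 4 64 75], head=2, tail=0, size=4
write(36): buf=[36 _ 53 4 64 75], head=2, tail=1, size=5
read(): buf=[36 _ _ 4 64 75], head=3, tail=1, size=4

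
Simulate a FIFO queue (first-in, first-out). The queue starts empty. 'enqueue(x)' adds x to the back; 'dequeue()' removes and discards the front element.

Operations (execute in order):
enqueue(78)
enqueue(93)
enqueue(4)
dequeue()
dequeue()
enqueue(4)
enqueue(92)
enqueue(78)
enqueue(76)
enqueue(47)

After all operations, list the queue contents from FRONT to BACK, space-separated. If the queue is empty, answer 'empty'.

Answer: 4 4 92 78 76 47

Derivation:
enqueue(78): [78]
enqueue(93): [78, 93]
enqueue(4): [78, 93, 4]
dequeue(): [93, 4]
dequeue(): [4]
enqueue(4): [4, 4]
enqueue(92): [4, 4, 92]
enqueue(78): [4, 4, 92, 78]
enqueue(76): [4, 4, 92, 78, 76]
enqueue(47): [4, 4, 92, 78, 76, 47]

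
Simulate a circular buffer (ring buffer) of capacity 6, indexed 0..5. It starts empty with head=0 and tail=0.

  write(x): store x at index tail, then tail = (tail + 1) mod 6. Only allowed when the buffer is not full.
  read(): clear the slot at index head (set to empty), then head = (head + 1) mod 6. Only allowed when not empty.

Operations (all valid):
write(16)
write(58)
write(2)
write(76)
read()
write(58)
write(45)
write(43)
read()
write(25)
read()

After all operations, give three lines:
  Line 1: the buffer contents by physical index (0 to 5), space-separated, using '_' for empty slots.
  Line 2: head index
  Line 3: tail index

write(16): buf=[16 _ _ _ _ _], head=0, tail=1, size=1
write(58): buf=[16 58 _ _ _ _], head=0, tail=2, size=2
write(2): buf=[16 58 2 _ _ _], head=0, tail=3, size=3
write(76): buf=[16 58 2 76 _ _], head=0, tail=4, size=4
read(): buf=[_ 58 2 76 _ _], head=1, tail=4, size=3
write(58): buf=[_ 58 2 76 58 _], head=1, tail=5, size=4
write(45): buf=[_ 58 2 76 58 45], head=1, tail=0, size=5
write(43): buf=[43 58 2 76 58 45], head=1, tail=1, size=6
read(): buf=[43 _ 2 76 58 45], head=2, tail=1, size=5
write(25): buf=[43 25 2 76 58 45], head=2, tail=2, size=6
read(): buf=[43 25 _ 76 58 45], head=3, tail=2, size=5

Answer: 43 25 _ 76 58 45
3
2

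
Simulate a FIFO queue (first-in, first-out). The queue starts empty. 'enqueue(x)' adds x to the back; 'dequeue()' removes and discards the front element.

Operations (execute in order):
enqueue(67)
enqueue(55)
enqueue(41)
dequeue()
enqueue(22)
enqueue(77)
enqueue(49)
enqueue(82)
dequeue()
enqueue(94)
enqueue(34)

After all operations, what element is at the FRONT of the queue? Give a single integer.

Answer: 41

Derivation:
enqueue(67): queue = [67]
enqueue(55): queue = [67, 55]
enqueue(41): queue = [67, 55, 41]
dequeue(): queue = [55, 41]
enqueue(22): queue = [55, 41, 22]
enqueue(77): queue = [55, 41, 22, 77]
enqueue(49): queue = [55, 41, 22, 77, 49]
enqueue(82): queue = [55, 41, 22, 77, 49, 82]
dequeue(): queue = [41, 22, 77, 49, 82]
enqueue(94): queue = [41, 22, 77, 49, 82, 94]
enqueue(34): queue = [41, 22, 77, 49, 82, 94, 34]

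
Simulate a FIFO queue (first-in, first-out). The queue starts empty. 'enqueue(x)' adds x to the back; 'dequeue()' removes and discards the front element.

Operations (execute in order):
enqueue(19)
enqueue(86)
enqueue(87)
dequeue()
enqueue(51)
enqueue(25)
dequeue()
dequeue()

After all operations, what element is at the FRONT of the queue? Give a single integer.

Answer: 51

Derivation:
enqueue(19): queue = [19]
enqueue(86): queue = [19, 86]
enqueue(87): queue = [19, 86, 87]
dequeue(): queue = [86, 87]
enqueue(51): queue = [86, 87, 51]
enqueue(25): queue = [86, 87, 51, 25]
dequeue(): queue = [87, 51, 25]
dequeue(): queue = [51, 25]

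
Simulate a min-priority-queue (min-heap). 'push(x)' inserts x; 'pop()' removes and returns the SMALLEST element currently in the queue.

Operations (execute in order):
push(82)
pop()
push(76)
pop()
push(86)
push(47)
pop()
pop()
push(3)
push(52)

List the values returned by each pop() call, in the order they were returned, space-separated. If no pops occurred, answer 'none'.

push(82): heap contents = [82]
pop() → 82: heap contents = []
push(76): heap contents = [76]
pop() → 76: heap contents = []
push(86): heap contents = [86]
push(47): heap contents = [47, 86]
pop() → 47: heap contents = [86]
pop() → 86: heap contents = []
push(3): heap contents = [3]
push(52): heap contents = [3, 52]

Answer: 82 76 47 86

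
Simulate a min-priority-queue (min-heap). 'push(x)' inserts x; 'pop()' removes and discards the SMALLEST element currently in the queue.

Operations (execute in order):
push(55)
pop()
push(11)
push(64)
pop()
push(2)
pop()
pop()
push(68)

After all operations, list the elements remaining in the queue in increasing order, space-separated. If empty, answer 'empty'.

push(55): heap contents = [55]
pop() → 55: heap contents = []
push(11): heap contents = [11]
push(64): heap contents = [11, 64]
pop() → 11: heap contents = [64]
push(2): heap contents = [2, 64]
pop() → 2: heap contents = [64]
pop() → 64: heap contents = []
push(68): heap contents = [68]

Answer: 68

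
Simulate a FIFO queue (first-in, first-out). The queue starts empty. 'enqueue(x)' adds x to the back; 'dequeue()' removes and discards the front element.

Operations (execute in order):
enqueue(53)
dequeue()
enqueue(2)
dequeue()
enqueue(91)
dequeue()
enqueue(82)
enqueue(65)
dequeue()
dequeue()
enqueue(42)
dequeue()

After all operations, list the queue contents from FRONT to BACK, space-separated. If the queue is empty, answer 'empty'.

enqueue(53): [53]
dequeue(): []
enqueue(2): [2]
dequeue(): []
enqueue(91): [91]
dequeue(): []
enqueue(82): [82]
enqueue(65): [82, 65]
dequeue(): [65]
dequeue(): []
enqueue(42): [42]
dequeue(): []

Answer: empty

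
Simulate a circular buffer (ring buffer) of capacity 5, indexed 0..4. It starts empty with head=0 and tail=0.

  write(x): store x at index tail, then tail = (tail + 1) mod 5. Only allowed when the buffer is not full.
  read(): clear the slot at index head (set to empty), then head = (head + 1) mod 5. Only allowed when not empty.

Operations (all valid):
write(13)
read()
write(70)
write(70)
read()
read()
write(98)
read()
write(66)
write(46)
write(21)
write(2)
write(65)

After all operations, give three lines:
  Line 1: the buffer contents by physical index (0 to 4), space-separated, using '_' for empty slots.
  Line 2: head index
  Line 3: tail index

write(13): buf=[13 _ _ _ _], head=0, tail=1, size=1
read(): buf=[_ _ _ _ _], head=1, tail=1, size=0
write(70): buf=[_ 70 _ _ _], head=1, tail=2, size=1
write(70): buf=[_ 70 70 _ _], head=1, tail=3, size=2
read(): buf=[_ _ 70 _ _], head=2, tail=3, size=1
read(): buf=[_ _ _ _ _], head=3, tail=3, size=0
write(98): buf=[_ _ _ 98 _], head=3, tail=4, size=1
read(): buf=[_ _ _ _ _], head=4, tail=4, size=0
write(66): buf=[_ _ _ _ 66], head=4, tail=0, size=1
write(46): buf=[46 _ _ _ 66], head=4, tail=1, size=2
write(21): buf=[46 21 _ _ 66], head=4, tail=2, size=3
write(2): buf=[46 21 2 _ 66], head=4, tail=3, size=4
write(65): buf=[46 21 2 65 66], head=4, tail=4, size=5

Answer: 46 21 2 65 66
4
4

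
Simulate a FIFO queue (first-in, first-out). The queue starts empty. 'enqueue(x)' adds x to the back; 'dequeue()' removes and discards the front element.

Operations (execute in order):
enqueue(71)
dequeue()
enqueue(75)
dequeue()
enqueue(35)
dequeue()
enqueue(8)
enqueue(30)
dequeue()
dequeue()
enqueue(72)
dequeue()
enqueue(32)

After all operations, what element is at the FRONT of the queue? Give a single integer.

Answer: 32

Derivation:
enqueue(71): queue = [71]
dequeue(): queue = []
enqueue(75): queue = [75]
dequeue(): queue = []
enqueue(35): queue = [35]
dequeue(): queue = []
enqueue(8): queue = [8]
enqueue(30): queue = [8, 30]
dequeue(): queue = [30]
dequeue(): queue = []
enqueue(72): queue = [72]
dequeue(): queue = []
enqueue(32): queue = [32]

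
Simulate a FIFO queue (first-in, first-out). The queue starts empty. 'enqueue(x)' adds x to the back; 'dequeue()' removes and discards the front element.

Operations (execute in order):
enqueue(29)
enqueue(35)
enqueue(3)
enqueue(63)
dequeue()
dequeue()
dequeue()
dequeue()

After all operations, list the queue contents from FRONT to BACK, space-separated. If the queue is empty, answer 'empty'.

enqueue(29): [29]
enqueue(35): [29, 35]
enqueue(3): [29, 35, 3]
enqueue(63): [29, 35, 3, 63]
dequeue(): [35, 3, 63]
dequeue(): [3, 63]
dequeue(): [63]
dequeue(): []

Answer: empty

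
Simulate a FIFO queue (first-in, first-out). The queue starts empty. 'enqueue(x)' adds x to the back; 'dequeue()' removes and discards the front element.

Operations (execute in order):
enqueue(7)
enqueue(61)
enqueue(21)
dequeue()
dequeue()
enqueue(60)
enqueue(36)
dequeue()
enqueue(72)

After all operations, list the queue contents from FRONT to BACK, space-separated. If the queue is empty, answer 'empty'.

enqueue(7): [7]
enqueue(61): [7, 61]
enqueue(21): [7, 61, 21]
dequeue(): [61, 21]
dequeue(): [21]
enqueue(60): [21, 60]
enqueue(36): [21, 60, 36]
dequeue(): [60, 36]
enqueue(72): [60, 36, 72]

Answer: 60 36 72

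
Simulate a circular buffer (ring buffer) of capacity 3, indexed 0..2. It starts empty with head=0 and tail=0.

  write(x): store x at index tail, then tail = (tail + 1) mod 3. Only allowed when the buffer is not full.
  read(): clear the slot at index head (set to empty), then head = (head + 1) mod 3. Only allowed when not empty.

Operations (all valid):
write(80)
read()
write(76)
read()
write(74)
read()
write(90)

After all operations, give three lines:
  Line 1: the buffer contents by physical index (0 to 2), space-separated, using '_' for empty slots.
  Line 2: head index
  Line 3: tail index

write(80): buf=[80 _ _], head=0, tail=1, size=1
read(): buf=[_ _ _], head=1, tail=1, size=0
write(76): buf=[_ 76 _], head=1, tail=2, size=1
read(): buf=[_ _ _], head=2, tail=2, size=0
write(74): buf=[_ _ 74], head=2, tail=0, size=1
read(): buf=[_ _ _], head=0, tail=0, size=0
write(90): buf=[90 _ _], head=0, tail=1, size=1

Answer: 90 _ _
0
1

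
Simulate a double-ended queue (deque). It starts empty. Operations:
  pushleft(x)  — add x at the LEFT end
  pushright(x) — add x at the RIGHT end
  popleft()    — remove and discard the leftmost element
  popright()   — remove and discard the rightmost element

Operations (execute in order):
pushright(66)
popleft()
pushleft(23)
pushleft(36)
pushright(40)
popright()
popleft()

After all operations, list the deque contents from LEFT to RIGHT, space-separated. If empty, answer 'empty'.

Answer: 23

Derivation:
pushright(66): [66]
popleft(): []
pushleft(23): [23]
pushleft(36): [36, 23]
pushright(40): [36, 23, 40]
popright(): [36, 23]
popleft(): [23]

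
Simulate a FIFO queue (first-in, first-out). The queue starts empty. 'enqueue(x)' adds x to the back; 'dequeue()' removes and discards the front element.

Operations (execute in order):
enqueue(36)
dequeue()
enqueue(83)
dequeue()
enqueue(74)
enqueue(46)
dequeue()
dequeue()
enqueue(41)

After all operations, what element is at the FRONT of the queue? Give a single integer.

enqueue(36): queue = [36]
dequeue(): queue = []
enqueue(83): queue = [83]
dequeue(): queue = []
enqueue(74): queue = [74]
enqueue(46): queue = [74, 46]
dequeue(): queue = [46]
dequeue(): queue = []
enqueue(41): queue = [41]

Answer: 41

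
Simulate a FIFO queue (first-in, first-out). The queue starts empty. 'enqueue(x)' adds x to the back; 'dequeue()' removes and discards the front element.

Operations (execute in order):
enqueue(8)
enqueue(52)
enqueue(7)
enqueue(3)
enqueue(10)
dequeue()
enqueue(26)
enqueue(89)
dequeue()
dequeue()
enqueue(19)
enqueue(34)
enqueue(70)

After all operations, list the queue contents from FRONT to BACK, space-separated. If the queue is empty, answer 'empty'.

Answer: 3 10 26 89 19 34 70

Derivation:
enqueue(8): [8]
enqueue(52): [8, 52]
enqueue(7): [8, 52, 7]
enqueue(3): [8, 52, 7, 3]
enqueue(10): [8, 52, 7, 3, 10]
dequeue(): [52, 7, 3, 10]
enqueue(26): [52, 7, 3, 10, 26]
enqueue(89): [52, 7, 3, 10, 26, 89]
dequeue(): [7, 3, 10, 26, 89]
dequeue(): [3, 10, 26, 89]
enqueue(19): [3, 10, 26, 89, 19]
enqueue(34): [3, 10, 26, 89, 19, 34]
enqueue(70): [3, 10, 26, 89, 19, 34, 70]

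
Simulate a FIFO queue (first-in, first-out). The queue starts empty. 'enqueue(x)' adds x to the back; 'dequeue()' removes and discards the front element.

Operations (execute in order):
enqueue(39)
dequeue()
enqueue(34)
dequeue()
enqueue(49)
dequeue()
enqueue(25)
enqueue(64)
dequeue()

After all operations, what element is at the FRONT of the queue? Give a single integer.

Answer: 64

Derivation:
enqueue(39): queue = [39]
dequeue(): queue = []
enqueue(34): queue = [34]
dequeue(): queue = []
enqueue(49): queue = [49]
dequeue(): queue = []
enqueue(25): queue = [25]
enqueue(64): queue = [25, 64]
dequeue(): queue = [64]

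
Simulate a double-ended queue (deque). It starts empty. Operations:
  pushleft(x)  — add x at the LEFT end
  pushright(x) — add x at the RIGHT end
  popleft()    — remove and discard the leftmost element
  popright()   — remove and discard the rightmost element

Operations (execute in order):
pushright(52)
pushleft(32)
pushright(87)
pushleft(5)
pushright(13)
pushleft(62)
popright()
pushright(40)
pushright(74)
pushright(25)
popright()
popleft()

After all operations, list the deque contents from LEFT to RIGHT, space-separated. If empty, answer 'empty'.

Answer: 5 32 52 87 40 74

Derivation:
pushright(52): [52]
pushleft(32): [32, 52]
pushright(87): [32, 52, 87]
pushleft(5): [5, 32, 52, 87]
pushright(13): [5, 32, 52, 87, 13]
pushleft(62): [62, 5, 32, 52, 87, 13]
popright(): [62, 5, 32, 52, 87]
pushright(40): [62, 5, 32, 52, 87, 40]
pushright(74): [62, 5, 32, 52, 87, 40, 74]
pushright(25): [62, 5, 32, 52, 87, 40, 74, 25]
popright(): [62, 5, 32, 52, 87, 40, 74]
popleft(): [5, 32, 52, 87, 40, 74]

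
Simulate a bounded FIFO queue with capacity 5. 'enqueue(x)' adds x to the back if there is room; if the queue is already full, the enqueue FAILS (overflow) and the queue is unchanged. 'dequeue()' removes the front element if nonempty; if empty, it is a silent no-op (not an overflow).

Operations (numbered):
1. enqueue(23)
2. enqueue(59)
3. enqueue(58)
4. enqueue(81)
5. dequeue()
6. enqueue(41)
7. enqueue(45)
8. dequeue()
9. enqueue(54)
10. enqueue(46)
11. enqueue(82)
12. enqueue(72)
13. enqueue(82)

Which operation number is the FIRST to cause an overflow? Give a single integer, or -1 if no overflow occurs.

1. enqueue(23): size=1
2. enqueue(59): size=2
3. enqueue(58): size=3
4. enqueue(81): size=4
5. dequeue(): size=3
6. enqueue(41): size=4
7. enqueue(45): size=5
8. dequeue(): size=4
9. enqueue(54): size=5
10. enqueue(46): size=5=cap → OVERFLOW (fail)
11. enqueue(82): size=5=cap → OVERFLOW (fail)
12. enqueue(72): size=5=cap → OVERFLOW (fail)
13. enqueue(82): size=5=cap → OVERFLOW (fail)

Answer: 10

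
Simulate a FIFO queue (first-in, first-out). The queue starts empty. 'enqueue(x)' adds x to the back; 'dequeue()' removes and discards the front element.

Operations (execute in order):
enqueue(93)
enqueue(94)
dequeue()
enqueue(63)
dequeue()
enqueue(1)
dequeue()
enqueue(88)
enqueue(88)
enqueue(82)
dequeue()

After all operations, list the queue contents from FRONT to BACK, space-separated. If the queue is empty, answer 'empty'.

enqueue(93): [93]
enqueue(94): [93, 94]
dequeue(): [94]
enqueue(63): [94, 63]
dequeue(): [63]
enqueue(1): [63, 1]
dequeue(): [1]
enqueue(88): [1, 88]
enqueue(88): [1, 88, 88]
enqueue(82): [1, 88, 88, 82]
dequeue(): [88, 88, 82]

Answer: 88 88 82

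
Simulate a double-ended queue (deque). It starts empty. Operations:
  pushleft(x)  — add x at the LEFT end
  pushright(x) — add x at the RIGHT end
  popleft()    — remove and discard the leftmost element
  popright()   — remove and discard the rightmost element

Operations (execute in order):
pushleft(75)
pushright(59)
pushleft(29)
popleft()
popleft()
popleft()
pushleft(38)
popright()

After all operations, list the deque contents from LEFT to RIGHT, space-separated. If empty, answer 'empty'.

pushleft(75): [75]
pushright(59): [75, 59]
pushleft(29): [29, 75, 59]
popleft(): [75, 59]
popleft(): [59]
popleft(): []
pushleft(38): [38]
popright(): []

Answer: empty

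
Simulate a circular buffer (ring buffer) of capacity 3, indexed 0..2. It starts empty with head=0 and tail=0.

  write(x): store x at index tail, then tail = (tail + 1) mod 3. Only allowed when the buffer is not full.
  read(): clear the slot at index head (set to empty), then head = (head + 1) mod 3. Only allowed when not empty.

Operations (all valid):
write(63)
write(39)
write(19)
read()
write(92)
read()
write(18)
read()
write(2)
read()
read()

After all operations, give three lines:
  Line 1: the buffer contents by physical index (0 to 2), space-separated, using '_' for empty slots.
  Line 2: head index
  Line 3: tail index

write(63): buf=[63 _ _], head=0, tail=1, size=1
write(39): buf=[63 39 _], head=0, tail=2, size=2
write(19): buf=[63 39 19], head=0, tail=0, size=3
read(): buf=[_ 39 19], head=1, tail=0, size=2
write(92): buf=[92 39 19], head=1, tail=1, size=3
read(): buf=[92 _ 19], head=2, tail=1, size=2
write(18): buf=[92 18 19], head=2, tail=2, size=3
read(): buf=[92 18 _], head=0, tail=2, size=2
write(2): buf=[92 18 2], head=0, tail=0, size=3
read(): buf=[_ 18 2], head=1, tail=0, size=2
read(): buf=[_ _ 2], head=2, tail=0, size=1

Answer: _ _ 2
2
0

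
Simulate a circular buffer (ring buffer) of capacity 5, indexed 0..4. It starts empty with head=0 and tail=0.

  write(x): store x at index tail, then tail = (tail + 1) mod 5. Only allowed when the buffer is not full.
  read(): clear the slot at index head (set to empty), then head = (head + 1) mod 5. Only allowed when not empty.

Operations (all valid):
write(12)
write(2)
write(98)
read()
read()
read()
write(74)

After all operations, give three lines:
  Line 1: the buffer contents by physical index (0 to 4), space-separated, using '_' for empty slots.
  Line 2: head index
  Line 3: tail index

write(12): buf=[12 _ _ _ _], head=0, tail=1, size=1
write(2): buf=[12 2 _ _ _], head=0, tail=2, size=2
write(98): buf=[12 2 98 _ _], head=0, tail=3, size=3
read(): buf=[_ 2 98 _ _], head=1, tail=3, size=2
read(): buf=[_ _ 98 _ _], head=2, tail=3, size=1
read(): buf=[_ _ _ _ _], head=3, tail=3, size=0
write(74): buf=[_ _ _ 74 _], head=3, tail=4, size=1

Answer: _ _ _ 74 _
3
4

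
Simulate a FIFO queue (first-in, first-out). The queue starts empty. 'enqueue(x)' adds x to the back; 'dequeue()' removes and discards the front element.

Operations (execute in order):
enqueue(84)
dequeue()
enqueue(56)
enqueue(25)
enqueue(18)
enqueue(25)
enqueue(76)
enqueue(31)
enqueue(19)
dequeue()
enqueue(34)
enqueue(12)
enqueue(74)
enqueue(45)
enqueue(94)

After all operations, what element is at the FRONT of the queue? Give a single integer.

Answer: 25

Derivation:
enqueue(84): queue = [84]
dequeue(): queue = []
enqueue(56): queue = [56]
enqueue(25): queue = [56, 25]
enqueue(18): queue = [56, 25, 18]
enqueue(25): queue = [56, 25, 18, 25]
enqueue(76): queue = [56, 25, 18, 25, 76]
enqueue(31): queue = [56, 25, 18, 25, 76, 31]
enqueue(19): queue = [56, 25, 18, 25, 76, 31, 19]
dequeue(): queue = [25, 18, 25, 76, 31, 19]
enqueue(34): queue = [25, 18, 25, 76, 31, 19, 34]
enqueue(12): queue = [25, 18, 25, 76, 31, 19, 34, 12]
enqueue(74): queue = [25, 18, 25, 76, 31, 19, 34, 12, 74]
enqueue(45): queue = [25, 18, 25, 76, 31, 19, 34, 12, 74, 45]
enqueue(94): queue = [25, 18, 25, 76, 31, 19, 34, 12, 74, 45, 94]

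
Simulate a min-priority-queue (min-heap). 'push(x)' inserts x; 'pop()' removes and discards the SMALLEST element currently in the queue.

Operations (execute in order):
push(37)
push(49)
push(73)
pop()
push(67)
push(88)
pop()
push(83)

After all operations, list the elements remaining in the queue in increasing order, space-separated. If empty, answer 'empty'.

push(37): heap contents = [37]
push(49): heap contents = [37, 49]
push(73): heap contents = [37, 49, 73]
pop() → 37: heap contents = [49, 73]
push(67): heap contents = [49, 67, 73]
push(88): heap contents = [49, 67, 73, 88]
pop() → 49: heap contents = [67, 73, 88]
push(83): heap contents = [67, 73, 83, 88]

Answer: 67 73 83 88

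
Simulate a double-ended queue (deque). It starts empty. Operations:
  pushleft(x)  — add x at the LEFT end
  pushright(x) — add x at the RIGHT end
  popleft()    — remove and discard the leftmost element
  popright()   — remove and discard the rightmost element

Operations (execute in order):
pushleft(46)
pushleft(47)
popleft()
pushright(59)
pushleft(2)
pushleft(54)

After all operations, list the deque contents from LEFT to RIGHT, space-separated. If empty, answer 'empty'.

pushleft(46): [46]
pushleft(47): [47, 46]
popleft(): [46]
pushright(59): [46, 59]
pushleft(2): [2, 46, 59]
pushleft(54): [54, 2, 46, 59]

Answer: 54 2 46 59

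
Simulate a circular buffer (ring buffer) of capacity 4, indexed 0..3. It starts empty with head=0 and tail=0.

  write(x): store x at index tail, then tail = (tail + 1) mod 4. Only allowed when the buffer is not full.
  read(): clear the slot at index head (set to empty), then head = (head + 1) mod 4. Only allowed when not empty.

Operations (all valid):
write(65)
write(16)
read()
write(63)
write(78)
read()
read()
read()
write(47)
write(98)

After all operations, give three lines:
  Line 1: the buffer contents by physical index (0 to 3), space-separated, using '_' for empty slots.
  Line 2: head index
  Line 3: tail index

write(65): buf=[65 _ _ _], head=0, tail=1, size=1
write(16): buf=[65 16 _ _], head=0, tail=2, size=2
read(): buf=[_ 16 _ _], head=1, tail=2, size=1
write(63): buf=[_ 16 63 _], head=1, tail=3, size=2
write(78): buf=[_ 16 63 78], head=1, tail=0, size=3
read(): buf=[_ _ 63 78], head=2, tail=0, size=2
read(): buf=[_ _ _ 78], head=3, tail=0, size=1
read(): buf=[_ _ _ _], head=0, tail=0, size=0
write(47): buf=[47 _ _ _], head=0, tail=1, size=1
write(98): buf=[47 98 _ _], head=0, tail=2, size=2

Answer: 47 98 _ _
0
2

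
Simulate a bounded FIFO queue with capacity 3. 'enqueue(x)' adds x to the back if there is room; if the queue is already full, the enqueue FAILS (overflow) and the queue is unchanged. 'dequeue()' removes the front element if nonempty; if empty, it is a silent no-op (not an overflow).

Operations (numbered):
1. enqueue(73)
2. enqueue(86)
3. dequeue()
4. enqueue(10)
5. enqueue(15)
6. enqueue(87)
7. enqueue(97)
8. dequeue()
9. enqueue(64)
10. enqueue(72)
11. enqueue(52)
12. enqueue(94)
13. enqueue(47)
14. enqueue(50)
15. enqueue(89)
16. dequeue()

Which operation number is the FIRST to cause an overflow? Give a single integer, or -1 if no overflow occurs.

Answer: 6

Derivation:
1. enqueue(73): size=1
2. enqueue(86): size=2
3. dequeue(): size=1
4. enqueue(10): size=2
5. enqueue(15): size=3
6. enqueue(87): size=3=cap → OVERFLOW (fail)
7. enqueue(97): size=3=cap → OVERFLOW (fail)
8. dequeue(): size=2
9. enqueue(64): size=3
10. enqueue(72): size=3=cap → OVERFLOW (fail)
11. enqueue(52): size=3=cap → OVERFLOW (fail)
12. enqueue(94): size=3=cap → OVERFLOW (fail)
13. enqueue(47): size=3=cap → OVERFLOW (fail)
14. enqueue(50): size=3=cap → OVERFLOW (fail)
15. enqueue(89): size=3=cap → OVERFLOW (fail)
16. dequeue(): size=2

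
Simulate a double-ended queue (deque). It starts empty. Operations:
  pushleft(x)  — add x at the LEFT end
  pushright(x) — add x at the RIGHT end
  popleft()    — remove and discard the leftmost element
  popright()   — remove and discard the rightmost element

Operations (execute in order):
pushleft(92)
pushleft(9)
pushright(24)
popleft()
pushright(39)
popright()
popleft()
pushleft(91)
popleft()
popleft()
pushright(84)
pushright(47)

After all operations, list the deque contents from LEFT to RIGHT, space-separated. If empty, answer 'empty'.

Answer: 84 47

Derivation:
pushleft(92): [92]
pushleft(9): [9, 92]
pushright(24): [9, 92, 24]
popleft(): [92, 24]
pushright(39): [92, 24, 39]
popright(): [92, 24]
popleft(): [24]
pushleft(91): [91, 24]
popleft(): [24]
popleft(): []
pushright(84): [84]
pushright(47): [84, 47]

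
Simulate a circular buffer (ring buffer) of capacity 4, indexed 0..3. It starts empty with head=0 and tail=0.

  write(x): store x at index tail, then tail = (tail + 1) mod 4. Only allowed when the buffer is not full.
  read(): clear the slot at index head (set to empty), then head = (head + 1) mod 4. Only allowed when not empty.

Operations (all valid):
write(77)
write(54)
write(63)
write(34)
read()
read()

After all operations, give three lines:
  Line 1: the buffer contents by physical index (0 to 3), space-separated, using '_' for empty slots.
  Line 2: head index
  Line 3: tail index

Answer: _ _ 63 34
2
0

Derivation:
write(77): buf=[77 _ _ _], head=0, tail=1, size=1
write(54): buf=[77 54 _ _], head=0, tail=2, size=2
write(63): buf=[77 54 63 _], head=0, tail=3, size=3
write(34): buf=[77 54 63 34], head=0, tail=0, size=4
read(): buf=[_ 54 63 34], head=1, tail=0, size=3
read(): buf=[_ _ 63 34], head=2, tail=0, size=2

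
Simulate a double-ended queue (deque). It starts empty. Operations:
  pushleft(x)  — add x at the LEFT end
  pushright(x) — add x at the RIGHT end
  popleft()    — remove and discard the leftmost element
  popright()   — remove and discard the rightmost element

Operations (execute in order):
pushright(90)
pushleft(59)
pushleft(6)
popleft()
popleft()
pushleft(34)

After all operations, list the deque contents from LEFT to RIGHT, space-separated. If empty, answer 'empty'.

Answer: 34 90

Derivation:
pushright(90): [90]
pushleft(59): [59, 90]
pushleft(6): [6, 59, 90]
popleft(): [59, 90]
popleft(): [90]
pushleft(34): [34, 90]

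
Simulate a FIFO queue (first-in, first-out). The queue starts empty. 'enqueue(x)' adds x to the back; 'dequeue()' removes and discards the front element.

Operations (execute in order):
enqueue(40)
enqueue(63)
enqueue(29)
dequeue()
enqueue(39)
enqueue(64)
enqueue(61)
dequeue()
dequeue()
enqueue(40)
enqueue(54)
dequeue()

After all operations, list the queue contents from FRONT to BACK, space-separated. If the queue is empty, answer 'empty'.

Answer: 64 61 40 54

Derivation:
enqueue(40): [40]
enqueue(63): [40, 63]
enqueue(29): [40, 63, 29]
dequeue(): [63, 29]
enqueue(39): [63, 29, 39]
enqueue(64): [63, 29, 39, 64]
enqueue(61): [63, 29, 39, 64, 61]
dequeue(): [29, 39, 64, 61]
dequeue(): [39, 64, 61]
enqueue(40): [39, 64, 61, 40]
enqueue(54): [39, 64, 61, 40, 54]
dequeue(): [64, 61, 40, 54]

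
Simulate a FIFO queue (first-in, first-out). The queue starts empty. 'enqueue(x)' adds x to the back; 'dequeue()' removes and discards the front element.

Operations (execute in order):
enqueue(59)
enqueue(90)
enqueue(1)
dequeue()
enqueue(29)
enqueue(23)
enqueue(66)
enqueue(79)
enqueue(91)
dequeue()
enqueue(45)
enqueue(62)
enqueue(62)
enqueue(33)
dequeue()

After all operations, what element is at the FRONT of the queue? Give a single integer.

enqueue(59): queue = [59]
enqueue(90): queue = [59, 90]
enqueue(1): queue = [59, 90, 1]
dequeue(): queue = [90, 1]
enqueue(29): queue = [90, 1, 29]
enqueue(23): queue = [90, 1, 29, 23]
enqueue(66): queue = [90, 1, 29, 23, 66]
enqueue(79): queue = [90, 1, 29, 23, 66, 79]
enqueue(91): queue = [90, 1, 29, 23, 66, 79, 91]
dequeue(): queue = [1, 29, 23, 66, 79, 91]
enqueue(45): queue = [1, 29, 23, 66, 79, 91, 45]
enqueue(62): queue = [1, 29, 23, 66, 79, 91, 45, 62]
enqueue(62): queue = [1, 29, 23, 66, 79, 91, 45, 62, 62]
enqueue(33): queue = [1, 29, 23, 66, 79, 91, 45, 62, 62, 33]
dequeue(): queue = [29, 23, 66, 79, 91, 45, 62, 62, 33]

Answer: 29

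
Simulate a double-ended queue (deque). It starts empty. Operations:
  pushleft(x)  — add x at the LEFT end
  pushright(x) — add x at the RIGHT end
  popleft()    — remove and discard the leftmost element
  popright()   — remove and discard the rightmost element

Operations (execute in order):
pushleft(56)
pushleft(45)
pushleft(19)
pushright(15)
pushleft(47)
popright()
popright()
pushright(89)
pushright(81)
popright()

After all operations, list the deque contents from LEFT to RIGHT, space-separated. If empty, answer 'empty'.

Answer: 47 19 45 89

Derivation:
pushleft(56): [56]
pushleft(45): [45, 56]
pushleft(19): [19, 45, 56]
pushright(15): [19, 45, 56, 15]
pushleft(47): [47, 19, 45, 56, 15]
popright(): [47, 19, 45, 56]
popright(): [47, 19, 45]
pushright(89): [47, 19, 45, 89]
pushright(81): [47, 19, 45, 89, 81]
popright(): [47, 19, 45, 89]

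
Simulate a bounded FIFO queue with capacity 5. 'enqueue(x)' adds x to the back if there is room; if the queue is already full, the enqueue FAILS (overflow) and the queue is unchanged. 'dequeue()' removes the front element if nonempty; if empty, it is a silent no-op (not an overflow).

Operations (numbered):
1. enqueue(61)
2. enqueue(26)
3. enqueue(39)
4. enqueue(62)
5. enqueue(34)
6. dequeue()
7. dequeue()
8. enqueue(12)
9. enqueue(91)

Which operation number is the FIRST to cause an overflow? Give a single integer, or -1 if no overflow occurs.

1. enqueue(61): size=1
2. enqueue(26): size=2
3. enqueue(39): size=3
4. enqueue(62): size=4
5. enqueue(34): size=5
6. dequeue(): size=4
7. dequeue(): size=3
8. enqueue(12): size=4
9. enqueue(91): size=5

Answer: -1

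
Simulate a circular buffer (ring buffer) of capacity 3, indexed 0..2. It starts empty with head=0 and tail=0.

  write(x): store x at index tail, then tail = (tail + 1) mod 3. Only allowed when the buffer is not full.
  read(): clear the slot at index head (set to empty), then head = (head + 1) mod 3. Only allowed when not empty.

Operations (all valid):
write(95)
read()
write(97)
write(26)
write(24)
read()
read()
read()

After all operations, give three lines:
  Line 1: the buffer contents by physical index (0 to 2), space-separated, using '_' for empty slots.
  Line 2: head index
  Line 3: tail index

write(95): buf=[95 _ _], head=0, tail=1, size=1
read(): buf=[_ _ _], head=1, tail=1, size=0
write(97): buf=[_ 97 _], head=1, tail=2, size=1
write(26): buf=[_ 97 26], head=1, tail=0, size=2
write(24): buf=[24 97 26], head=1, tail=1, size=3
read(): buf=[24 _ 26], head=2, tail=1, size=2
read(): buf=[24 _ _], head=0, tail=1, size=1
read(): buf=[_ _ _], head=1, tail=1, size=0

Answer: _ _ _
1
1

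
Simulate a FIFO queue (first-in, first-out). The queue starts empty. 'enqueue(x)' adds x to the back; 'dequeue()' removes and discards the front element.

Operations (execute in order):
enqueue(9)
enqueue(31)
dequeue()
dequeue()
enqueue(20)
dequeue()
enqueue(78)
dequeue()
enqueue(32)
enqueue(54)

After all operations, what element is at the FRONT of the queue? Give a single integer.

Answer: 32

Derivation:
enqueue(9): queue = [9]
enqueue(31): queue = [9, 31]
dequeue(): queue = [31]
dequeue(): queue = []
enqueue(20): queue = [20]
dequeue(): queue = []
enqueue(78): queue = [78]
dequeue(): queue = []
enqueue(32): queue = [32]
enqueue(54): queue = [32, 54]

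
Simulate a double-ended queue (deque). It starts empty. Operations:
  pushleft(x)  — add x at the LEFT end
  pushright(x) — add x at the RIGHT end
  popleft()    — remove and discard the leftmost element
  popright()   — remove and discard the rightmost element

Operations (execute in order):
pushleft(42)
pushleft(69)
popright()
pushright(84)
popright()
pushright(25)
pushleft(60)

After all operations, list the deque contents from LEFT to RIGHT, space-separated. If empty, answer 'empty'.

Answer: 60 69 25

Derivation:
pushleft(42): [42]
pushleft(69): [69, 42]
popright(): [69]
pushright(84): [69, 84]
popright(): [69]
pushright(25): [69, 25]
pushleft(60): [60, 69, 25]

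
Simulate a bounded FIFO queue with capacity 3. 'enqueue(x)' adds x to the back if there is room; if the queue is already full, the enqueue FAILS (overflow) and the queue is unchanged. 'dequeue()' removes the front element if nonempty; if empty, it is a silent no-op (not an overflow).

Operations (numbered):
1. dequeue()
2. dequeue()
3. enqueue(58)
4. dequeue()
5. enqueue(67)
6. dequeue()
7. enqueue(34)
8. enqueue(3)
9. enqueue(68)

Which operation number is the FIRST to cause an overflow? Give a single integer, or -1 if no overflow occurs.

Answer: -1

Derivation:
1. dequeue(): empty, no-op, size=0
2. dequeue(): empty, no-op, size=0
3. enqueue(58): size=1
4. dequeue(): size=0
5. enqueue(67): size=1
6. dequeue(): size=0
7. enqueue(34): size=1
8. enqueue(3): size=2
9. enqueue(68): size=3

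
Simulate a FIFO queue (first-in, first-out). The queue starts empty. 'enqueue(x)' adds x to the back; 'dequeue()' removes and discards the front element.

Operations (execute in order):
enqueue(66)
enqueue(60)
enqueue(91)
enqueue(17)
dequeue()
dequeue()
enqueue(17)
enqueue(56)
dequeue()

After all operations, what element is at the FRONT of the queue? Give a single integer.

enqueue(66): queue = [66]
enqueue(60): queue = [66, 60]
enqueue(91): queue = [66, 60, 91]
enqueue(17): queue = [66, 60, 91, 17]
dequeue(): queue = [60, 91, 17]
dequeue(): queue = [91, 17]
enqueue(17): queue = [91, 17, 17]
enqueue(56): queue = [91, 17, 17, 56]
dequeue(): queue = [17, 17, 56]

Answer: 17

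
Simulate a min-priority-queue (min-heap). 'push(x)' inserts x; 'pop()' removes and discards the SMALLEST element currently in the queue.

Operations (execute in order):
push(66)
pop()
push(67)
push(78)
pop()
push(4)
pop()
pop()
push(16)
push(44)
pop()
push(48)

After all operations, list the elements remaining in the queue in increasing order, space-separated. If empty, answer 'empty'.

Answer: 44 48

Derivation:
push(66): heap contents = [66]
pop() → 66: heap contents = []
push(67): heap contents = [67]
push(78): heap contents = [67, 78]
pop() → 67: heap contents = [78]
push(4): heap contents = [4, 78]
pop() → 4: heap contents = [78]
pop() → 78: heap contents = []
push(16): heap contents = [16]
push(44): heap contents = [16, 44]
pop() → 16: heap contents = [44]
push(48): heap contents = [44, 48]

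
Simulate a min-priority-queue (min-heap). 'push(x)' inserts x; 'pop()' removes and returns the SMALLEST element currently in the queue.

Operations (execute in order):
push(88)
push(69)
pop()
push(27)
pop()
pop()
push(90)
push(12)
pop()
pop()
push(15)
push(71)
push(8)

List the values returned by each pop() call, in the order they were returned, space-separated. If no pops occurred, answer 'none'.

push(88): heap contents = [88]
push(69): heap contents = [69, 88]
pop() → 69: heap contents = [88]
push(27): heap contents = [27, 88]
pop() → 27: heap contents = [88]
pop() → 88: heap contents = []
push(90): heap contents = [90]
push(12): heap contents = [12, 90]
pop() → 12: heap contents = [90]
pop() → 90: heap contents = []
push(15): heap contents = [15]
push(71): heap contents = [15, 71]
push(8): heap contents = [8, 15, 71]

Answer: 69 27 88 12 90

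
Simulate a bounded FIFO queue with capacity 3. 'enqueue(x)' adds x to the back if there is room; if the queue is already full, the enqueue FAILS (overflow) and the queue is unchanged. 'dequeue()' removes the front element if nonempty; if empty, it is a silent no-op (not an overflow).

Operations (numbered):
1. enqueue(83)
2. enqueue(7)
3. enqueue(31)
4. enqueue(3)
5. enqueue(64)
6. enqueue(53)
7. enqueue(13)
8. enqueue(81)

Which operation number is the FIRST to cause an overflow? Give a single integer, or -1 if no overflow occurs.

Answer: 4

Derivation:
1. enqueue(83): size=1
2. enqueue(7): size=2
3. enqueue(31): size=3
4. enqueue(3): size=3=cap → OVERFLOW (fail)
5. enqueue(64): size=3=cap → OVERFLOW (fail)
6. enqueue(53): size=3=cap → OVERFLOW (fail)
7. enqueue(13): size=3=cap → OVERFLOW (fail)
8. enqueue(81): size=3=cap → OVERFLOW (fail)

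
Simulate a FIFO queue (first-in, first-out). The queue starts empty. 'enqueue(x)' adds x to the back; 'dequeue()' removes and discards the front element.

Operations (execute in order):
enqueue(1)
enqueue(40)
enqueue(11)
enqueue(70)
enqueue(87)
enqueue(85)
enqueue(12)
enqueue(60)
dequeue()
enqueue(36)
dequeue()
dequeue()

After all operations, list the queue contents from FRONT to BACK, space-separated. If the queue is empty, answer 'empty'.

enqueue(1): [1]
enqueue(40): [1, 40]
enqueue(11): [1, 40, 11]
enqueue(70): [1, 40, 11, 70]
enqueue(87): [1, 40, 11, 70, 87]
enqueue(85): [1, 40, 11, 70, 87, 85]
enqueue(12): [1, 40, 11, 70, 87, 85, 12]
enqueue(60): [1, 40, 11, 70, 87, 85, 12, 60]
dequeue(): [40, 11, 70, 87, 85, 12, 60]
enqueue(36): [40, 11, 70, 87, 85, 12, 60, 36]
dequeue(): [11, 70, 87, 85, 12, 60, 36]
dequeue(): [70, 87, 85, 12, 60, 36]

Answer: 70 87 85 12 60 36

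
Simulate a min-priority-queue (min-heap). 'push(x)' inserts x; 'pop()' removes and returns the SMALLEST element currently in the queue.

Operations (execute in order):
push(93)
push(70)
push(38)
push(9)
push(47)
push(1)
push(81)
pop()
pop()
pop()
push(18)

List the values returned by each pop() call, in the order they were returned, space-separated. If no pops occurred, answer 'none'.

Answer: 1 9 38

Derivation:
push(93): heap contents = [93]
push(70): heap contents = [70, 93]
push(38): heap contents = [38, 70, 93]
push(9): heap contents = [9, 38, 70, 93]
push(47): heap contents = [9, 38, 47, 70, 93]
push(1): heap contents = [1, 9, 38, 47, 70, 93]
push(81): heap contents = [1, 9, 38, 47, 70, 81, 93]
pop() → 1: heap contents = [9, 38, 47, 70, 81, 93]
pop() → 9: heap contents = [38, 47, 70, 81, 93]
pop() → 38: heap contents = [47, 70, 81, 93]
push(18): heap contents = [18, 47, 70, 81, 93]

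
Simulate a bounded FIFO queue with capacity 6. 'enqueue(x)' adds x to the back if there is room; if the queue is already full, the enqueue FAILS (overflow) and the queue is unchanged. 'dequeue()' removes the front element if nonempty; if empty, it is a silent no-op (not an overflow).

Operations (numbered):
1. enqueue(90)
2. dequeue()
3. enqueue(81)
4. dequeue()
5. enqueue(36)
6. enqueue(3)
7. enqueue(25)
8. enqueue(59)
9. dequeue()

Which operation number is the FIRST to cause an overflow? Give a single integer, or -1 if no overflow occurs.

Answer: -1

Derivation:
1. enqueue(90): size=1
2. dequeue(): size=0
3. enqueue(81): size=1
4. dequeue(): size=0
5. enqueue(36): size=1
6. enqueue(3): size=2
7. enqueue(25): size=3
8. enqueue(59): size=4
9. dequeue(): size=3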